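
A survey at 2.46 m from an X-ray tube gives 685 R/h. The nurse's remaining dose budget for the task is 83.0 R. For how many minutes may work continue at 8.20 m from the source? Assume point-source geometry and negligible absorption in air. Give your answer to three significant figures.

Since intensity falls as 1/r², rate at 8.20 m:
685 × (2.46/8.20)² = 685 × 0.09000 = 61.65 R/h.
Stay time = 83.0 R ÷ 61.65 R/h = 1.346 h = 80.76 min.

80.8 min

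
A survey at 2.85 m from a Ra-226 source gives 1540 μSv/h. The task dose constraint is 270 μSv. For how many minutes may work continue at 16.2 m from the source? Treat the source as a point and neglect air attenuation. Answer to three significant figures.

Using I₁d₁² = I₂d₂², rate at 16.2 m:
(2.85/16.2)² = 0.03095, so 1540 × 0.03095 = 47.66 μSv/h.
Stay time = 270 μSv ÷ 47.66 μSv/h = 5.665 h = 339.9 min.

340 min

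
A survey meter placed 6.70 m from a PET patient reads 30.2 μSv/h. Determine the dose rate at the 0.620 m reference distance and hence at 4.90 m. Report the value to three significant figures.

3530 μSv/h; 56.5 μSv/h

Since intensity falls as 1/r²,
At 0.620 m: 30.2 × (6.70/0.620)² = 30.2 × 116.8 = 3527 μSv/h
At 4.90 m: 3527 × (0.620/4.90)² = 3527 × 0.01601 = 56.47 μSv/h.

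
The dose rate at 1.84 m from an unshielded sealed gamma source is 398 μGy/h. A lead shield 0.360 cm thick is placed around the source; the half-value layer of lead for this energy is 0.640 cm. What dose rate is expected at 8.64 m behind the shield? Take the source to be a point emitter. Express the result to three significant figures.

12.2 μGy/h

Distance alone: 398 × (1.84/8.64)² = 398 × 0.04535 = 18.05 μGy/h.
Shield: 0.360/0.640 = 0.5625 half-value layers → attenuation 2^(−0.5625) = 0.6771.
Combined: 18.05 × 0.6771 = 12.22 μGy/h.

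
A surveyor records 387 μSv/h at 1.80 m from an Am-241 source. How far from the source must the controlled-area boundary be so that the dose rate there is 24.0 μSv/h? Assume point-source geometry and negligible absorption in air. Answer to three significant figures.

7.23 m

Since intensity falls as 1/r², d₂ = d₁·√(I₁/I₂).
I₁/I₂ = 387/24.0 = 16.12, so d₂ = 1.80 × √16.12 = 7.227 m.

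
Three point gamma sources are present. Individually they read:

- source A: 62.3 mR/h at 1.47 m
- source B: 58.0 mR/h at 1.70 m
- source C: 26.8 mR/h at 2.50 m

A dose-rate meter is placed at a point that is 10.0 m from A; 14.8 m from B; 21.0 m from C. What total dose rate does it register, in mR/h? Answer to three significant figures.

2.49 mR/h

By superposition, sum each source's inverse-square contribution:
A: 62.3 × (1.47/10.0)² = 1.346 mR/h
B: 58.0 × (1.70/14.8)² = 0.7652 mR/h
C: 26.8 × (2.50/21.0)² = 0.3798 mR/h
Total = 1.346 + 0.7652 + 0.3798 = 2.491 mR/h.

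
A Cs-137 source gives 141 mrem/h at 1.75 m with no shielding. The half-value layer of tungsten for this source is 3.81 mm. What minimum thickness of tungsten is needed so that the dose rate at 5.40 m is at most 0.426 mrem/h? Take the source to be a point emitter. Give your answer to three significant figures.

At 5.40 m, distance alone gives 141 × (1.75/5.40)² = 141 × 0.1050 = 14.80 mrem/h.
Further attenuation needed: 14.80/0.426 = 34.74.
n = log₂(34.74) = 5.119 half-value layers.
Thickness = 5.119 × 3.81 mm = 19.50 mm.

19.5 mm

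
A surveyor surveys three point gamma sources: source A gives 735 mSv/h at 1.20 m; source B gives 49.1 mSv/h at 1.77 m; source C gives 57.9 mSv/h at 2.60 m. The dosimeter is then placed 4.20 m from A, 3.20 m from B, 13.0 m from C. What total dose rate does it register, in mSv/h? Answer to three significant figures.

Each source contributes Iᵢ·(dᵢ/rᵢ)²; contributions add.
A: 735 × (1.20/4.20)² = 60.00 mSv/h
B: 49.1 × (1.77/3.20)² = 15.02 mSv/h
C: 57.9 × (2.60/13.0)² = 2.316 mSv/h
Total = 60.00 + 15.02 + 2.316 = 77.34 mSv/h.

77.3 mSv/h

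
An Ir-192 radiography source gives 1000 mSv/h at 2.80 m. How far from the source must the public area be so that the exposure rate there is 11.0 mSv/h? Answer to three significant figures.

26.7 m

By the inverse-square law, d₂ = d₁·√(I₁/I₂).
I₁/I₂ = 1000/11.0 = 90.91, so d₂ = 2.80 × √90.91 = 26.70 m.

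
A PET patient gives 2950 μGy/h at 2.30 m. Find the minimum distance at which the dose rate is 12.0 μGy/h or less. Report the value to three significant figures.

36.1 m

Since intensity falls as 1/r², d₂ = d₁·√(I₁/I₂).
I₁/I₂ = 2950/12.0 = 245.8, so d₂ = 2.30 × √245.8 = 36.06 m.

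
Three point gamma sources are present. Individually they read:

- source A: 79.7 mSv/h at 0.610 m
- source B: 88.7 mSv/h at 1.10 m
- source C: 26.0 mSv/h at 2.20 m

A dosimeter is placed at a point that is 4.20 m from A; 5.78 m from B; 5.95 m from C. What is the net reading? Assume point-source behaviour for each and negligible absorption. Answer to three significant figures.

Each source contributes Iᵢ·(dᵢ/rᵢ)²; contributions add.
A: 79.7 × (0.610/4.20)² = 1.681 mSv/h
B: 88.7 × (1.10/5.78)² = 3.213 mSv/h
C: 26.0 × (2.20/5.95)² = 3.555 mSv/h
Total = 1.681 + 3.213 + 3.555 = 8.449 mSv/h.

8.45 mSv/h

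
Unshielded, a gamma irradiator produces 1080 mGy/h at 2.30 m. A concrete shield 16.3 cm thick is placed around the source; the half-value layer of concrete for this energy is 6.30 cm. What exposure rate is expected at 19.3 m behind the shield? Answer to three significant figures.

Distance alone: (2.30/19.3)² = 0.01420, so 1080 × 0.01420 = 15.34 mGy/h.
Shield: 16.3/6.30 = 2.587 half-value layers → attenuation 2^(−2.587) = 0.1664.
Combined: 15.34 × 0.1664 = 2.553 mGy/h.

2.55 mGy/h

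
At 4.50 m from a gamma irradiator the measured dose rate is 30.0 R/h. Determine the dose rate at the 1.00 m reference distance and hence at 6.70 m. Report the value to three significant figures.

Applying the 1/r² law,
At 1.00 m: 30.0 × (4.50/1.00)² = 30.0 × 20.25 = 607.5 R/h
At 6.70 m: (1.00/6.70)² = 0.02228, so 607.5 × 0.02228 = 13.54 R/h.

608 R/h; 13.5 R/h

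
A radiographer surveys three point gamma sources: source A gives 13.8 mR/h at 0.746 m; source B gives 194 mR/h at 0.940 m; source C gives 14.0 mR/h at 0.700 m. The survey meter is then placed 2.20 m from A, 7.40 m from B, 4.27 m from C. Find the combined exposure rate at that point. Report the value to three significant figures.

By superposition, sum each source's inverse-square contribution:
A: 13.8 × (0.746/2.20)² = 1.587 mR/h
B: 194 × (0.940/7.40)² = 3.130 mR/h
C: 14.0 × (0.700/4.27)² = 0.3762 mR/h
Total = 1.587 + 3.130 + 0.3762 = 5.093 mR/h.

5.09 mR/h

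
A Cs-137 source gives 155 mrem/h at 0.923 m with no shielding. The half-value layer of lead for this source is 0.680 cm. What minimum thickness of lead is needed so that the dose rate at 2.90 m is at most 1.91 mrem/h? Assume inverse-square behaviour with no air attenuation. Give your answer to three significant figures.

At 2.90 m, distance alone gives 155 × (0.923/2.90)² = 155 × 0.1013 = 15.70 mrem/h.
Further attenuation needed: 15.70/1.91 = 8.220.
n = log₂(8.220) = 3.039 half-value layers.
Thickness = 3.039 × 0.680 cm = 2.067 cm.

2.07 cm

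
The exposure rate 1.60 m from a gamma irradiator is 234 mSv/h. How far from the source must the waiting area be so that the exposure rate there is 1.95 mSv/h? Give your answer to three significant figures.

Applying the 1/r² law, d₂ = d₁·√(I₁/I₂).
I₁/I₂ = 234/1.95 = 120.0, so d₂ = 1.60 × √120.0 = 17.53 m.

17.5 m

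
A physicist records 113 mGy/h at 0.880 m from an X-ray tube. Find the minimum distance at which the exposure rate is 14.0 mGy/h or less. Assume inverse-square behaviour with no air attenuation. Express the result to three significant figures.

Since intensity falls as 1/r², d₂ = d₁·√(I₁/I₂).
I₁/I₂ = 113/14.0 = 8.071, so d₂ = 0.880 × √8.071 = 2.500 m.

2.50 m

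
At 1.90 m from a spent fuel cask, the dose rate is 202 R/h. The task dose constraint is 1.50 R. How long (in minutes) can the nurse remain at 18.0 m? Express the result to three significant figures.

By the inverse-square law, rate at 18.0 m:
202 × (1.90/18.0)² = 202 × 0.01114 = 2.250 R/h.
Stay time = 1.50 R ÷ 2.250 R/h = 0.6667 h = 40.00 min.

40.0 min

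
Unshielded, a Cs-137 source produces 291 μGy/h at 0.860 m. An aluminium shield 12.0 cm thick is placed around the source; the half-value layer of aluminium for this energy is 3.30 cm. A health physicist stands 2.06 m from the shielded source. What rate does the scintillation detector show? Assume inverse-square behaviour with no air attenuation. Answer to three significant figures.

Distance alone: (0.860/2.06)² = 0.1743, so 291 × 0.1743 = 50.72 μGy/h.
Shield: 12.0/3.30 = 3.636 half-value layers → attenuation 2^(−3.636) = 0.08044.
Combined: 50.72 × 0.08044 = 4.080 μGy/h.

4.08 μGy/h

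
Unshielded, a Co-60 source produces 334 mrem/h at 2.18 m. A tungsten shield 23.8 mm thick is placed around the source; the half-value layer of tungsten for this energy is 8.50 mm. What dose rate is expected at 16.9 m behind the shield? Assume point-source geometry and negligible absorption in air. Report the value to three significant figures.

Distance alone: 334 × (2.18/16.9)² = 334 × 0.01664 = 5.558 mrem/h.
Shield: 23.8/8.50 = 2.800 half-value layers → attenuation 2^(−2.800) = 0.1436.
Combined: 5.558 × 0.1436 = 0.7981 mrem/h.

0.798 mrem/h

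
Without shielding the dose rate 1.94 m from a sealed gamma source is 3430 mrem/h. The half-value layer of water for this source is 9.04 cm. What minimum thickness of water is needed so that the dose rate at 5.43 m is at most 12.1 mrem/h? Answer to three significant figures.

At 5.43 m, distance alone gives 3430 × (1.94/5.43)² = 3430 × 0.1276 = 437.7 mrem/h.
Further attenuation needed: 437.7/12.1 = 36.17.
n = log₂(36.17) = 5.177 half-value layers.
Thickness = 5.177 × 9.04 cm = 46.80 cm.

46.8 cm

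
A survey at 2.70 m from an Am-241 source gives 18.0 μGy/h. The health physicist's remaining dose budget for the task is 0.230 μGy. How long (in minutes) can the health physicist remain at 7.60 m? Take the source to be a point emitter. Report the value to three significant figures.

Applying the 1/r² law, rate at 7.60 m:
(2.70/7.60)² = 0.1262, so 18.0 × 0.1262 = 2.272 μGy/h.
Stay time = 0.230 μGy ÷ 2.272 μGy/h = 0.1012 h = 6.072 min.

6.07 min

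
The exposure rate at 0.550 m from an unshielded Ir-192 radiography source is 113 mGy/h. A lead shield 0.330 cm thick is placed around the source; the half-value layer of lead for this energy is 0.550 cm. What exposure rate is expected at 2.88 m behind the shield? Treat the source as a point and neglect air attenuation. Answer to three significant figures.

2.72 mGy/h

Distance alone: 113 × (0.550/2.88)² = 113 × 0.03647 = 4.121 mGy/h.
Shield: 0.330/0.550 = 0.6000 half-value layers → attenuation 2^(−0.6000) = 0.6598.
Combined: 4.121 × 0.6598 = 2.719 mGy/h.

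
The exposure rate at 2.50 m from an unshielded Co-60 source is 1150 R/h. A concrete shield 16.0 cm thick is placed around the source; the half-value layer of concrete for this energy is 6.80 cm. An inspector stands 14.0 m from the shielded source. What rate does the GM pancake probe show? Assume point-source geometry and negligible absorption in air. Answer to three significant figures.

7.18 R/h

Distance alone: 1150 × (2.50/14.0)² = 1150 × 0.03189 = 36.67 R/h.
Shield: 16.0/6.80 = 2.353 half-value layers → attenuation 2^(−2.353) = 0.1957.
Combined: 36.67 × 0.1957 = 7.176 R/h.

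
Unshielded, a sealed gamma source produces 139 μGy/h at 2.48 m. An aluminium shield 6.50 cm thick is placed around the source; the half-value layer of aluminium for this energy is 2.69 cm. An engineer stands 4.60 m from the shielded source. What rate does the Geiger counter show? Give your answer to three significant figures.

Distance alone: 139 × (2.48/4.60)² = 139 × 0.2907 = 40.41 μGy/h.
Shield: 6.50/2.69 = 2.416 half-value layers → attenuation 2^(−2.416) = 0.1874.
Combined: 40.41 × 0.1874 = 7.573 μGy/h.

7.57 μGy/h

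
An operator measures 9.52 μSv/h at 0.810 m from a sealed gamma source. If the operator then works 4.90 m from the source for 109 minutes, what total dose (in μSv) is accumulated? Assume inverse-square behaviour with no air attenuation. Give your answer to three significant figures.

Applying the 1/r² law, rate at 4.90 m:
9.52 × (0.810/4.90)² = 9.52 × 0.02733 = 0.2602 μSv/h.
Dose = rate × time = 0.2602 μSv/h × 1.817 h = 0.4728 μSv.

0.473 μSv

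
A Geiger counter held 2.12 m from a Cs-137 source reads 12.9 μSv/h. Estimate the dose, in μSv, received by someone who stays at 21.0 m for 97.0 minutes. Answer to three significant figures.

0.213 μSv

Since intensity falls as 1/r², rate at 21.0 m:
(2.12/21.0)² = 0.01019, so 12.9 × 0.01019 = 0.1315 μSv/h.
Dose = rate × time = 0.1315 μSv/h × 1.617 h = 0.2126 μSv.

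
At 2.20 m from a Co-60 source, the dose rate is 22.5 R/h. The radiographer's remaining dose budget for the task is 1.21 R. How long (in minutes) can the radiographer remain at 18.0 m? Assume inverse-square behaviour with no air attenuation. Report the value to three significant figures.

216 min

Applying the 1/r² law, rate at 18.0 m:
(2.20/18.0)² = 0.01494, so 22.5 × 0.01494 = 0.3362 R/h.
Stay time = 1.21 R ÷ 0.3362 R/h = 3.599 h = 215.9 min.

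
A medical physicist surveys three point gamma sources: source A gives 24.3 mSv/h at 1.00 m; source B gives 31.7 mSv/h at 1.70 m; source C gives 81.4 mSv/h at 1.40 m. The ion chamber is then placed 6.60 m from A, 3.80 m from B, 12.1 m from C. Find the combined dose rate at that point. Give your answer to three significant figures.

By superposition, sum each source's inverse-square contribution:
A: 24.3 × (1.00/6.60)² = 0.5579 mSv/h
B: 31.7 × (1.70/3.80)² = 6.344 mSv/h
C: 81.4 × (1.40/12.1)² = 1.090 mSv/h
Total = 0.5579 + 6.344 + 1.090 = 7.992 mSv/h.

7.99 mSv/h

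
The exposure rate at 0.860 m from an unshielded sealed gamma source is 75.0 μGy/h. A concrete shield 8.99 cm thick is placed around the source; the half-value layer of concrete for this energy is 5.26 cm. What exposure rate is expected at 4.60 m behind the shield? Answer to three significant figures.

Distance alone: 75.0 × (0.860/4.60)² = 75.0 × 0.03495 = 2.621 μGy/h.
Shield: 8.99/5.26 = 1.709 half-value layers → attenuation 2^(−1.709) = 0.3059.
Combined: 2.621 × 0.3059 = 0.8018 μGy/h.

0.802 μGy/h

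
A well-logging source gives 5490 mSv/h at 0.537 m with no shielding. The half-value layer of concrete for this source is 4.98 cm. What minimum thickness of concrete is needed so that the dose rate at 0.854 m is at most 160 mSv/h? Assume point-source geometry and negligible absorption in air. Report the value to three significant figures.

At 0.854 m, distance alone gives 5490 × (0.537/0.854)² = 5490 × 0.3954 = 2171 mSv/h.
Further attenuation needed: 2171/160 = 13.57.
n = log₂(13.57) = 3.762 half-value layers.
Thickness = 3.762 × 4.98 cm = 18.73 cm.

18.7 cm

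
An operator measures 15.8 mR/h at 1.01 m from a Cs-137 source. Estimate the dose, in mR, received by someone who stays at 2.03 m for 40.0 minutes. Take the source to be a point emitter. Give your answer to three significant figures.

By the inverse-square law, rate at 2.03 m:
15.8 × (1.01/2.03)² = 15.8 × 0.2475 = 3.911 mR/h.
Dose = rate × time = 3.911 mR/h × 0.6667 h = 2.607 mR.

2.61 mR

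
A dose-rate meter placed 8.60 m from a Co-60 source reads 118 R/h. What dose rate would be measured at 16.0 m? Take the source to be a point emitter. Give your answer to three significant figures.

Applying the 1/r² law, scaling from 8.60 m to 16.0 m:
(8.60/16.0)² = 0.2889, so 118 × 0.2889 = 34.09 R/h.

34.1 R/h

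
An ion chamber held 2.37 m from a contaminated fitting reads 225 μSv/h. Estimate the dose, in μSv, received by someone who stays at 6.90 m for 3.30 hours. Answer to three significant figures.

87.6 μSv

Since intensity falls as 1/r², rate at 6.90 m:
(2.37/6.90)² = 0.1180, so 225 × 0.1180 = 26.55 μSv/h.
Dose = rate × time = 26.55 μSv/h × 3.300 h = 87.61 μSv.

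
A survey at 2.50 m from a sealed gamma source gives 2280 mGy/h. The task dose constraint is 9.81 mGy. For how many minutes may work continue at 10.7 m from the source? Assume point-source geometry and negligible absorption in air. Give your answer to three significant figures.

4.73 min

By the inverse-square law, rate at 10.7 m:
(2.50/10.7)² = 0.05459, so 2280 × 0.05459 = 124.5 mGy/h.
Stay time = 9.81 mGy ÷ 124.5 mGy/h = 0.07880 h = 4.728 min.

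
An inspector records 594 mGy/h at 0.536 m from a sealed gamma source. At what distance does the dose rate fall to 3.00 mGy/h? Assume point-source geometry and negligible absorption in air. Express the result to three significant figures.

Applying the 1/r² law, d₂ = d₁·√(I₁/I₂).
I₁/I₂ = 594/3.00 = 198.0, so d₂ = 0.536 × √198.0 = 7.542 m.

7.54 m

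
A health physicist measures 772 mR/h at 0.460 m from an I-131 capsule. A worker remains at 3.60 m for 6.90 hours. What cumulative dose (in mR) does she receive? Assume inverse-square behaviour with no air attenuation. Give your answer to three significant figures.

Intensity scales as (d₁/d₂)², so rate at 3.60 m:
772 × (0.460/3.60)² = 772 × 0.01633 = 12.61 mR/h.
Dose = rate × time = 12.61 mR/h × 6.900 h = 87.01 mR.

87.0 mR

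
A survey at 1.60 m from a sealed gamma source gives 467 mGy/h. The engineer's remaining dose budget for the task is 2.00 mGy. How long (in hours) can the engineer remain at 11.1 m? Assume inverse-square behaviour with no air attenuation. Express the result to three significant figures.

Using I₁d₁² = I₂d₂², rate at 11.1 m:
(1.60/11.1)² = 0.02078, so 467 × 0.02078 = 9.704 mGy/h.
Stay time = 2.00 mGy ÷ 9.704 mGy/h = 0.2061 h.

0.206 h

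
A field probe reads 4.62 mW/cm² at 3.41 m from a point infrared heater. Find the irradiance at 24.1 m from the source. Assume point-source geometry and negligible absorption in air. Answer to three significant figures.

0.0925 mW/cm²

Intensity scales as (d₁/d₂)², so the rate at 24.1 m is
4.62 × (3.41/24.1)² = 4.62 × 0.02002 = 0.09249 mW/cm².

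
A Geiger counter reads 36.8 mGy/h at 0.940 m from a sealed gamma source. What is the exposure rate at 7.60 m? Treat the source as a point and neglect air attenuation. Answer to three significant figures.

0.563 mGy/h

Applying the 1/r² law, the rate at 7.60 m is
(0.940/7.60)² = 0.01530, so 36.8 × 0.01530 = 0.5630 mGy/h.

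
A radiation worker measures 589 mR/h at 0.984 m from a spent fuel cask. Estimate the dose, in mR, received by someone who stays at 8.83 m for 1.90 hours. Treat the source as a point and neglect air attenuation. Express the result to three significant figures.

Using I₁d₁² = I₂d₂², rate at 8.83 m:
589 × (0.984/8.83)² = 589 × 0.01242 = 7.315 mR/h.
Dose = rate × time = 7.315 mR/h × 1.900 h = 13.90 mR.

13.9 mR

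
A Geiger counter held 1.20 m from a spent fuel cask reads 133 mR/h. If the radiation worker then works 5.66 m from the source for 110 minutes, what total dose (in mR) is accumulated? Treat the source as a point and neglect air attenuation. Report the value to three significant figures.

11.0 mR

Since intensity falls as 1/r², rate at 5.66 m:
(1.20/5.66)² = 0.04495, so 133 × 0.04495 = 5.978 mR/h.
Dose = rate × time = 5.978 mR/h × 1.833 h = 10.96 mR.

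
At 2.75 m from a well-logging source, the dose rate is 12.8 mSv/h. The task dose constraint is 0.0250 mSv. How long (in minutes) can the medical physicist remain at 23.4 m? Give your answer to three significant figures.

8.48 min

By the inverse-square law, rate at 23.4 m:
(2.75/23.4)² = 0.01381, so 12.8 × 0.01381 = 0.1768 mSv/h.
Stay time = 0.0250 mSv ÷ 0.1768 mSv/h = 0.1414 h = 8.484 min.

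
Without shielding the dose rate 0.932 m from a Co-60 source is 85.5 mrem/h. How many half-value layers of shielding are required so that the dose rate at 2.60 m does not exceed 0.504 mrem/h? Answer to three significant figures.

4.45 half-value layers

At 2.60 m, distance alone gives 85.5 × (0.932/2.60)² = 85.5 × 0.1285 = 10.99 mrem/h.
Further attenuation needed: 10.99/0.504 = 21.81.
n = log₂(21.81) = 4.447 half-value layers.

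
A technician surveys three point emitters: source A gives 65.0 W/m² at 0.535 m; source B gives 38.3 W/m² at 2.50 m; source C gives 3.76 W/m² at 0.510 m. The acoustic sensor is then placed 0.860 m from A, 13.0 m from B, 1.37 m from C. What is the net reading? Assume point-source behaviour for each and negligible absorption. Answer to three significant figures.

27.1 W/m²

By superposition, sum each source's inverse-square contribution:
A: 65.0 × (0.535/0.860)² = 25.15 W/m²
B: 38.3 × (2.50/13.0)² = 1.416 W/m²
C: 3.76 × (0.510/1.37)² = 0.5211 W/m²
Total = 25.15 + 1.416 + 0.5211 = 27.09 W/m².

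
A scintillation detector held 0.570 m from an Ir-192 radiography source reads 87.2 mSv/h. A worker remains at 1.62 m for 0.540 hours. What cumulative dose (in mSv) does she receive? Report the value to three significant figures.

5.83 mSv

Since intensity falls as 1/r², rate at 1.62 m:
(0.570/1.62)² = 0.1238, so 87.2 × 0.1238 = 10.80 mSv/h.
Dose = rate × time = 10.80 mSv/h × 0.5400 h = 5.832 mSv.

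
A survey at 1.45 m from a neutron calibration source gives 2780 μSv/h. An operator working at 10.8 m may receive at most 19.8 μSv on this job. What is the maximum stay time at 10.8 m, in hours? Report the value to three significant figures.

0.395 h

Since intensity falls as 1/r², rate at 10.8 m:
2780 × (1.45/10.8)² = 2780 × 0.01803 = 50.12 μSv/h.
Stay time = 19.8 μSv ÷ 50.12 μSv/h = 0.3951 h.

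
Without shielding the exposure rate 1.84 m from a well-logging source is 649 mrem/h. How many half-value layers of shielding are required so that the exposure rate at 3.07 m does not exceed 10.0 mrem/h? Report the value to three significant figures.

4.54 half-value layers

At 3.07 m, distance alone gives (1.84/3.07)² = 0.3592, so 649 × 0.3592 = 233.1 mrem/h.
Further attenuation needed: 233.1/10.0 = 23.31.
n = log₂(23.31) = 4.543 half-value layers.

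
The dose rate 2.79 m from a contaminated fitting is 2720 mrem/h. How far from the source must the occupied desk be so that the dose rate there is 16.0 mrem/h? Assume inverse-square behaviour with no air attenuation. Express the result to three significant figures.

36.4 m

By the inverse-square law, d₂ = d₁·√(I₁/I₂).
I₁/I₂ = 2720/16.0 = 170.0, so d₂ = 2.79 × √170.0 = 36.38 m.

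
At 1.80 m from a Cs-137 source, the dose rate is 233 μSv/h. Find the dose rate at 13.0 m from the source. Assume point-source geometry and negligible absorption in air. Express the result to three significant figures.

4.47 μSv/h

Intensity scales as (d₁/d₂)², so the rate at 13.0 m is
(1.80/13.0)² = 0.01917, so 233 × 0.01917 = 4.467 μSv/h.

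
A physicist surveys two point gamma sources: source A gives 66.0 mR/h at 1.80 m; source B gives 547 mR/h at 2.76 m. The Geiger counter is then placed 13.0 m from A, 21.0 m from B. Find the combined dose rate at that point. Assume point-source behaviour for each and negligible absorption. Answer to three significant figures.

10.7 mR/h

By superposition, sum each source's inverse-square contribution:
A: 66.0 × (1.80/13.0)² = 1.265 mR/h
B: 547 × (2.76/21.0)² = 9.449 mR/h
Total = 1.265 + 9.449 = 10.71 mR/h.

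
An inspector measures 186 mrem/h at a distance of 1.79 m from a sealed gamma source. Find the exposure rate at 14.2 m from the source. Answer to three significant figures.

By the inverse-square law, the rate at 14.2 m is
186 × (1.79/14.2)² = 186 × 0.01589 = 2.956 mrem/h.

2.96 mrem/h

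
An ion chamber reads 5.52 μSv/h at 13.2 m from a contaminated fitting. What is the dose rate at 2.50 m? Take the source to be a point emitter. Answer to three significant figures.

Intensity scales as (d₁/d₂)², so the rate at 2.50 m is
5.52 × (13.2/2.50)² = 5.52 × 27.88 = 153.9 μSv/h.

154 μSv/h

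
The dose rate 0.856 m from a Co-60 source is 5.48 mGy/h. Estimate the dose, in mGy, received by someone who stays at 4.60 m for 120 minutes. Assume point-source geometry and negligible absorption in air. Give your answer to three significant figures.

0.380 mGy

By the inverse-square law, rate at 4.60 m:
(0.856/4.60)² = 0.03463, so 5.48 × 0.03463 = 0.1898 mGy/h.
Dose = rate × time = 0.1898 mGy/h × 2.000 h = 0.3796 mGy.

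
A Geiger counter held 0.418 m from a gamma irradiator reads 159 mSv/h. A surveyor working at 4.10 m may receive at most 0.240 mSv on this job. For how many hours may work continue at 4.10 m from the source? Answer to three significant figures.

0.145 h

By the inverse-square law, rate at 4.10 m:
159 × (0.418/4.10)² = 159 × 0.01039 = 1.652 mSv/h.
Stay time = 0.240 mSv ÷ 1.652 mSv/h = 0.1453 h.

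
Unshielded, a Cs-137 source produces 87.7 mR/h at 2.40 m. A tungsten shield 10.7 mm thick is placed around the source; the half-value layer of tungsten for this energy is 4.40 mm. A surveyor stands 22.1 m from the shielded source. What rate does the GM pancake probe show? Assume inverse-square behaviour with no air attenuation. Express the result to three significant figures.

0.192 mR/h

Distance alone: (2.40/22.1)² = 0.01179, so 87.7 × 0.01179 = 1.034 mR/h.
Shield: 10.7/4.40 = 2.432 half-value layers → attenuation 2^(−2.432) = 0.1853.
Combined: 1.034 × 0.1853 = 0.1916 mR/h.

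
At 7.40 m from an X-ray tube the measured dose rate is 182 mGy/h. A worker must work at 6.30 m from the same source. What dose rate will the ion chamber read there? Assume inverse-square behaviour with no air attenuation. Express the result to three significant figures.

Since intensity falls as 1/r², scaling from 7.40 m to 6.30 m:
(7.40/6.30)² = 1.380, so 182 × 1.380 = 251.2 mGy/h.

251 mGy/h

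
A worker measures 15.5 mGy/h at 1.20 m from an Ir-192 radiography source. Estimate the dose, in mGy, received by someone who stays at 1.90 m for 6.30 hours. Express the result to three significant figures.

By the inverse-square law, rate at 1.90 m:
(1.20/1.90)² = 0.3989, so 15.5 × 0.3989 = 6.183 mGy/h.
Dose = rate × time = 6.183 mGy/h × 6.300 h = 38.95 mGy.

39.0 mGy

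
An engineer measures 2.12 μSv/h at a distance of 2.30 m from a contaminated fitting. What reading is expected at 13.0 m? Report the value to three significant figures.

0.0664 μSv/h

Using I₁d₁² = I₂d₂², the rate at 13.0 m is
2.12 × (2.30/13.0)² = 2.12 × 0.03130 = 0.06636 μSv/h.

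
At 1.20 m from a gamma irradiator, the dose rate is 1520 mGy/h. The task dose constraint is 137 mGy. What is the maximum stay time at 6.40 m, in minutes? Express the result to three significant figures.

Since intensity falls as 1/r², rate at 6.40 m:
1520 × (1.20/6.40)² = 1520 × 0.03516 = 53.44 mGy/h.
Stay time = 137 mGy ÷ 53.44 mGy/h = 2.564 h = 153.8 min.

154 min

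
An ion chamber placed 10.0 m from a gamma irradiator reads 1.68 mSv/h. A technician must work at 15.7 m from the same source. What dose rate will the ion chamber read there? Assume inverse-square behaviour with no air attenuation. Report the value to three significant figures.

Using I₁d₁² = I₂d₂², scaling from 10.0 m to 15.7 m:
(10.0/15.7)² = 0.4057, so 1.68 × 0.4057 = 0.6816 mSv/h.

0.682 mSv/h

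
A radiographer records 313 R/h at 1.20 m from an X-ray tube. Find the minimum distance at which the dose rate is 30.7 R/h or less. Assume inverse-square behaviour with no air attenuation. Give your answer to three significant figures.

3.83 m

Using I₁d₁² = I₂d₂², d₂ = d₁·√(I₁/I₂).
I₁/I₂ = 313/30.7 = 10.20, so d₂ = 1.20 × √10.20 = 3.832 m.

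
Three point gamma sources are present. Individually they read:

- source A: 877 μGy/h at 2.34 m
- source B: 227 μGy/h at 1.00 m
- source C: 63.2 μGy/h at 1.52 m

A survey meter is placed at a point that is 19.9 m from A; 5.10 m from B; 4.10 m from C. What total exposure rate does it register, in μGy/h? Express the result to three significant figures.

29.5 μGy/h

Each source contributes Iᵢ·(dᵢ/rᵢ)²; contributions add.
A: 877 × (2.34/19.9)² = 12.13 μGy/h
B: 227 × (1.00/5.10)² = 8.727 μGy/h
C: 63.2 × (1.52/4.10)² = 8.686 μGy/h
Total = 12.13 + 8.727 + 8.686 = 29.54 μGy/h.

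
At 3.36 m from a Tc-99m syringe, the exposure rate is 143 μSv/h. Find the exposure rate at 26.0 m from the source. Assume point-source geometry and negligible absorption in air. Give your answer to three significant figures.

By the inverse-square law, the rate at 26.0 m is
(3.36/26.0)² = 0.01670, so 143 × 0.01670 = 2.388 μSv/h.

2.39 μSv/h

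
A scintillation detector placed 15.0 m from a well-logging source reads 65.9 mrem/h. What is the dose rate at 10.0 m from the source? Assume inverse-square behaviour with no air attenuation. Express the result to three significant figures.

Using I₁d₁² = I₂d₂², scaling from 15.0 m to 10.0 m:
65.9 × (15.0/10.0)² = 65.9 × 2.250 = 148.3 mrem/h.

148 mrem/h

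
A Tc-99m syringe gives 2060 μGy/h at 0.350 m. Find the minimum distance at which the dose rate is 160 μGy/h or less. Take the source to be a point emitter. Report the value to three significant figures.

1.26 m

Applying the 1/r² law, d₂ = d₁·√(I₁/I₂).
I₁/I₂ = 2060/160 = 12.88, so d₂ = 0.350 × √12.88 = 1.256 m.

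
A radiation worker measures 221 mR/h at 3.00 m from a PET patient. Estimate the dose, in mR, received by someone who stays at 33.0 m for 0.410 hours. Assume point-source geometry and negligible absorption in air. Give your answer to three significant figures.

0.749 mR

Since intensity falls as 1/r², rate at 33.0 m:
221 × (3.00/33.0)² = 221 × 0.008264 = 1.826 mR/h.
Dose = rate × time = 1.826 mR/h × 0.4100 h = 0.7487 mR.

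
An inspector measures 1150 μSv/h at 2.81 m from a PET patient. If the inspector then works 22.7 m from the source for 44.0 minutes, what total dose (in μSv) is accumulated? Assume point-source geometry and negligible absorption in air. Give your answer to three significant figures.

12.9 μSv

Using I₁d₁² = I₂d₂², rate at 22.7 m:
1150 × (2.81/22.7)² = 1150 × 0.01532 = 17.62 μSv/h.
Dose = rate × time = 17.62 μSv/h × 0.7333 h = 12.92 μSv.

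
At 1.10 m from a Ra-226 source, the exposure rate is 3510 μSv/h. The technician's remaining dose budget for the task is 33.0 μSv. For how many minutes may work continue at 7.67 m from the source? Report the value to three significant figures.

By the inverse-square law, rate at 7.67 m:
3510 × (1.10/7.67)² = 3510 × 0.02057 = 72.20 μSv/h.
Stay time = 33.0 μSv ÷ 72.20 μSv/h = 0.4571 h = 27.43 min.

27.4 min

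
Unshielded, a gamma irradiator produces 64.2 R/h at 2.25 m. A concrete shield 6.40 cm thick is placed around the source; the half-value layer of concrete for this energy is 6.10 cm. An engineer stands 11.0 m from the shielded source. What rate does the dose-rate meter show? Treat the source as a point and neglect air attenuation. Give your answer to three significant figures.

Distance alone: (2.25/11.0)² = 0.04184, so 64.2 × 0.04184 = 2.686 R/h.
Shield: 6.40/6.10 = 1.049 half-value layers → attenuation 2^(−1.049) = 0.4833.
Combined: 2.686 × 0.4833 = 1.298 R/h.

1.30 R/h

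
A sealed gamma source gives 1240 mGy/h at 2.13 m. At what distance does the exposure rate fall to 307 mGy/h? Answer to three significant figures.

4.28 m

By the inverse-square law, d₂ = d₁·√(I₁/I₂).
I₁/I₂ = 1240/307 = 4.039, so d₂ = 2.13 × √4.039 = 4.281 m.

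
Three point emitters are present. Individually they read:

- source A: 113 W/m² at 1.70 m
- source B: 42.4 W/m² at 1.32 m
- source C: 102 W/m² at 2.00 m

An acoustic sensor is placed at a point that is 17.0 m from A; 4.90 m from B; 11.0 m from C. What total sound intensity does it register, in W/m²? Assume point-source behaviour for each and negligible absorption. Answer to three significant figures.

By superposition, sum each source's inverse-square contribution:
A: 113 × (1.70/17.0)² = 1.130 W/m²
B: 42.4 × (1.32/4.90)² = 3.077 W/m²
C: 102 × (2.00/11.0)² = 3.372 W/m²
Total = 1.130 + 3.077 + 3.372 = 7.579 W/m².

7.58 W/m²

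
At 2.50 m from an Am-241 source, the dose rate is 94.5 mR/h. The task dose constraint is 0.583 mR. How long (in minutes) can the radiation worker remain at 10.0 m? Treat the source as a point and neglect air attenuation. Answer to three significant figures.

5.92 min

Applying the 1/r² law, rate at 10.0 m:
94.5 × (2.50/10.0)² = 94.5 × 0.06250 = 5.906 mR/h.
Stay time = 0.583 mR ÷ 5.906 mR/h = 0.09871 h = 5.923 min.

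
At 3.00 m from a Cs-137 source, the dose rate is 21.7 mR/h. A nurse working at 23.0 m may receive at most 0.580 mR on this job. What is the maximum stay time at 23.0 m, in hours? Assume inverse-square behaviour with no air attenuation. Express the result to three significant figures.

Using I₁d₁² = I₂d₂², rate at 23.0 m:
21.7 × (3.00/23.0)² = 21.7 × 0.01701 = 0.3691 mR/h.
Stay time = 0.580 mR ÷ 0.3691 mR/h = 1.571 h.

1.57 h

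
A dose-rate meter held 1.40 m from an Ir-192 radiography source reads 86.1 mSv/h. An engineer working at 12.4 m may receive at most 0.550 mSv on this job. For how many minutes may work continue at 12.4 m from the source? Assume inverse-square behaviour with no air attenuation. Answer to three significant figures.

30.1 min

Intensity scales as (d₁/d₂)², so rate at 12.4 m:
(1.40/12.4)² = 0.01275, so 86.1 × 0.01275 = 1.098 mSv/h.
Stay time = 0.550 mSv ÷ 1.098 mSv/h = 0.5009 h = 30.05 min.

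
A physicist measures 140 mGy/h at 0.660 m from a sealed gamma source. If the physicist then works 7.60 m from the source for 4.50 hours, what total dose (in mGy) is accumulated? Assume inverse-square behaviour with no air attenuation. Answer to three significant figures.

Since intensity falls as 1/r², rate at 7.60 m:
140 × (0.660/7.60)² = 140 × 0.007542 = 1.056 mGy/h.
Dose = rate × time = 1.056 mGy/h × 4.500 h = 4.752 mGy.

4.75 mGy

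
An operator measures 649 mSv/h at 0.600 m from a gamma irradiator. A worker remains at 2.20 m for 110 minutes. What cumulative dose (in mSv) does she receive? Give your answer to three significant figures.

88.5 mSv

Since intensity falls as 1/r², rate at 2.20 m:
649 × (0.600/2.20)² = 649 × 0.07438 = 48.27 mSv/h.
Dose = rate × time = 48.27 mSv/h × 1.833 h = 88.48 mSv.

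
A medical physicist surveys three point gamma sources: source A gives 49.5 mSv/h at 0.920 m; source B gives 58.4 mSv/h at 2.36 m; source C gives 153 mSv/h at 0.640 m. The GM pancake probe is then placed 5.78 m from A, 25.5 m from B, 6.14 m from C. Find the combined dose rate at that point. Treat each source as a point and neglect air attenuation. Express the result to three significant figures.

By superposition, sum each source's inverse-square contribution:
A: 49.5 × (0.920/5.78)² = 1.254 mSv/h
B: 58.4 × (2.36/25.5)² = 0.5002 mSv/h
C: 153 × (0.640/6.14)² = 1.662 mSv/h
Total = 1.254 + 0.5002 + 1.662 = 3.416 mSv/h.

3.42 mSv/h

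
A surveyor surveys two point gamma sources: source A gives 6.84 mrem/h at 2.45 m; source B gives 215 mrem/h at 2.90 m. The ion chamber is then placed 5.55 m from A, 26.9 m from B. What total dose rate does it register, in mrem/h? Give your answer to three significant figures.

3.83 mrem/h

Each source contributes Iᵢ·(dᵢ/rᵢ)²; contributions add.
A: 6.84 × (2.45/5.55)² = 1.333 mrem/h
B: 215 × (2.90/26.9)² = 2.499 mrem/h
Total = 1.333 + 2.499 = 3.832 mrem/h.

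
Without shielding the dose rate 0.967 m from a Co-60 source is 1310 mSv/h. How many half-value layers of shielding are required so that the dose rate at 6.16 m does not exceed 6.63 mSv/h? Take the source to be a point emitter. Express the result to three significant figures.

2.28 half-value layers

At 6.16 m, distance alone gives 1310 × (0.967/6.16)² = 1310 × 0.02464 = 32.28 mSv/h.
Further attenuation needed: 32.28/6.63 = 4.869.
n = log₂(4.869) = 2.284 half-value layers.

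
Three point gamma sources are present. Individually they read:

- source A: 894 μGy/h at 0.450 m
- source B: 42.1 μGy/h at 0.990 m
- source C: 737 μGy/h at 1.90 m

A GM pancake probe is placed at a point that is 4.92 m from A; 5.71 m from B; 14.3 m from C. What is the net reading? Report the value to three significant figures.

Each source contributes Iᵢ·(dᵢ/rᵢ)²; contributions add.
A: 894 × (0.450/4.92)² = 7.479 μGy/h
B: 42.1 × (0.990/5.71)² = 1.266 μGy/h
C: 737 × (1.90/14.3)² = 13.01 μGy/h
Total = 7.479 + 1.266 + 13.01 = 21.75 μGy/h.

21.8 μGy/h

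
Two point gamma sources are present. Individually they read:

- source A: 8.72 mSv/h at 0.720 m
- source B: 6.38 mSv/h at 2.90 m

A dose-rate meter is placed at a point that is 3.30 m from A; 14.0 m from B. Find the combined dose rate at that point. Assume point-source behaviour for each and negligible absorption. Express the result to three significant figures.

Each source contributes Iᵢ·(dᵢ/rᵢ)²; contributions add.
A: 8.72 × (0.720/3.30)² = 0.4151 mSv/h
B: 6.38 × (2.90/14.0)² = 0.2738 mSv/h
Total = 0.4151 + 0.2738 = 0.6889 mSv/h.

0.689 mSv/h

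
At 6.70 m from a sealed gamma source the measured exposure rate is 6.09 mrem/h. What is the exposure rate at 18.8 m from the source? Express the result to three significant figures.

0.773 mrem/h

Intensity scales as (d₁/d₂)², so scaling from 6.70 m to 18.8 m:
(6.70/18.8)² = 0.1270, so 6.09 × 0.1270 = 0.7734 mrem/h.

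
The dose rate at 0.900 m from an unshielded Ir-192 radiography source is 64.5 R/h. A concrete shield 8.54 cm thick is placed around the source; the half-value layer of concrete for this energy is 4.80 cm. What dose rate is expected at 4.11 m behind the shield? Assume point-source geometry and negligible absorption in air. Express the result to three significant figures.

0.901 R/h

Distance alone: 64.5 × (0.900/4.11)² = 64.5 × 0.04795 = 3.093 R/h.
Shield: 8.54/4.80 = 1.779 half-value layers → attenuation 2^(−1.779) = 0.2914.
Combined: 3.093 × 0.2914 = 0.9013 R/h.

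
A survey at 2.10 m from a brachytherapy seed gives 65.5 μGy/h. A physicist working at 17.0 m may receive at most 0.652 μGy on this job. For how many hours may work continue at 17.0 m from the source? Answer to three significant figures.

Since intensity falls as 1/r², rate at 17.0 m:
65.5 × (2.10/17.0)² = 65.5 × 0.01526 = 0.9995 μGy/h.
Stay time = 0.652 μGy ÷ 0.9995 μGy/h = 0.6523 h.

0.652 h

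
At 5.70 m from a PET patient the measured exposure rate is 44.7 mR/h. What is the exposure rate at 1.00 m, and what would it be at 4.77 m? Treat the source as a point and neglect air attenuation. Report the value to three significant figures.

By the inverse-square law,
At 1.00 m: 44.7 × (5.70/1.00)² = 44.7 × 32.49 = 1452 mR/h
At 4.77 m: (1.00/4.77)² = 0.04395, so 1452 × 0.04395 = 63.82 mR/h.

1450 mR/h; 63.8 mR/h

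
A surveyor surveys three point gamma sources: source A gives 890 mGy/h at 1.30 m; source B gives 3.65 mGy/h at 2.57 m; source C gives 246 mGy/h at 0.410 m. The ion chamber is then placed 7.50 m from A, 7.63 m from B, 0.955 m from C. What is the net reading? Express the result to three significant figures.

72.5 mGy/h

Each source contributes Iᵢ·(dᵢ/rᵢ)²; contributions add.
A: 890 × (1.30/7.50)² = 26.74 mGy/h
B: 3.65 × (2.57/7.63)² = 0.4141 mGy/h
C: 246 × (0.410/0.955)² = 45.34 mGy/h
Total = 26.74 + 0.4141 + 45.34 = 72.49 mGy/h.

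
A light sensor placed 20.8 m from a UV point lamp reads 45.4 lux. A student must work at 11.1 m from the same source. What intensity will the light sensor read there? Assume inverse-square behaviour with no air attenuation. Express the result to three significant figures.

Intensity scales as (d₁/d₂)², so scaling from 20.8 m to 11.1 m:
(20.8/11.1)² = 3.511, so 45.4 × 3.511 = 159.4 lux.

159 lux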